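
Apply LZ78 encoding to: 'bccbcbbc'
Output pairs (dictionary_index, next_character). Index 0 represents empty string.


LZ78 encoding steps:
Dictionary: {0: ''}
Step 1: w='' (idx 0), next='b' -> output (0, 'b'), add 'b' as idx 1
Step 2: w='' (idx 0), next='c' -> output (0, 'c'), add 'c' as idx 2
Step 3: w='c' (idx 2), next='b' -> output (2, 'b'), add 'cb' as idx 3
Step 4: w='cb' (idx 3), next='b' -> output (3, 'b'), add 'cbb' as idx 4
Step 5: w='c' (idx 2), end of input -> output (2, '')


Encoded: [(0, 'b'), (0, 'c'), (2, 'b'), (3, 'b'), (2, '')]


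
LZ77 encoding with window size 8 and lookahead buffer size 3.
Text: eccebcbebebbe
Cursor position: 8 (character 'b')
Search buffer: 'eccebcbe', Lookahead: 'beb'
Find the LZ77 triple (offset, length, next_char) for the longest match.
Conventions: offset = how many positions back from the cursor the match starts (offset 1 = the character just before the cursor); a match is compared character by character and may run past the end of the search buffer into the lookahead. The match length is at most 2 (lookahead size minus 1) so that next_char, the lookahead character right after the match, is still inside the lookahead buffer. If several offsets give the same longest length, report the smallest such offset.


Try each offset into the search buffer:
  offset=1 (pos 7, char 'e'): match length 0
  offset=2 (pos 6, char 'b'): match length 2
  offset=3 (pos 5, char 'c'): match length 0
  offset=4 (pos 4, char 'b'): match length 1
  offset=5 (pos 3, char 'e'): match length 0
  offset=6 (pos 2, char 'c'): match length 0
  offset=7 (pos 1, char 'c'): match length 0
  offset=8 (pos 0, char 'e'): match length 0
Longest match has length 2 at offset 2.
next_char = character at position 8 + 2 = 10 -> 'b'

Best match: offset=2, length=2 (matching 'be' starting at position 6)
LZ77 triple: (2, 2, 'b')


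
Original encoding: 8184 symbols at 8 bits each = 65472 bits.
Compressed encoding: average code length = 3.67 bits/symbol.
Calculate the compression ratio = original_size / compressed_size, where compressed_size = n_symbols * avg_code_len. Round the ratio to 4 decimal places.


original_size = n_symbols * orig_bits = 8184 * 8 = 65472 bits
compressed_size = n_symbols * avg_code_len = 8184 * 3.67 = 30035.28 bits
ratio = original_size / compressed_size = 65472 / 30035.28 = 2.1798

Compression ratio = 2.1798


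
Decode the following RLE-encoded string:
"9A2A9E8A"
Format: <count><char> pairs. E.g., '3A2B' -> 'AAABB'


Expanding each <count><char> pair:
  9A -> 'AAAAAAAAA'
  2A -> 'AA'
  9E -> 'EEEEEEEEE'
  8A -> 'AAAAAAAA'

Decoded = AAAAAAAAAAAEEEEEEEEEAAAAAAAA


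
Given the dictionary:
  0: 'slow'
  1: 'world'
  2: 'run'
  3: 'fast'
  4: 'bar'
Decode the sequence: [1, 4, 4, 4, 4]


Look up each index in the dictionary:
  1 -> 'world'
  4 -> 'bar'
  4 -> 'bar'
  4 -> 'bar'
  4 -> 'bar'

Decoded: "world bar bar bar bar"


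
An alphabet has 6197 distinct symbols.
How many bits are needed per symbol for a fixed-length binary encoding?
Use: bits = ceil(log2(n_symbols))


log2(6197) = 12.5974
Bracket: 2^12 = 4096 < 6197 <= 2^13 = 8192
So ceil(log2(6197)) = 13

bits = ceil(log2(6197)) = ceil(12.5974) = 13 bits


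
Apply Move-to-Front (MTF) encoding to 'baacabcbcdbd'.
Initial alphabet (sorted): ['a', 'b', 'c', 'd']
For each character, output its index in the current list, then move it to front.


MTF encoding:
'b': index 1 in ['a', 'b', 'c', 'd'] -> ['b', 'a', 'c', 'd']
'a': index 1 in ['b', 'a', 'c', 'd'] -> ['a', 'b', 'c', 'd']
'a': index 0 in ['a', 'b', 'c', 'd'] -> ['a', 'b', 'c', 'd']
'c': index 2 in ['a', 'b', 'c', 'd'] -> ['c', 'a', 'b', 'd']
'a': index 1 in ['c', 'a', 'b', 'd'] -> ['a', 'c', 'b', 'd']
'b': index 2 in ['a', 'c', 'b', 'd'] -> ['b', 'a', 'c', 'd']
'c': index 2 in ['b', 'a', 'c', 'd'] -> ['c', 'b', 'a', 'd']
'b': index 1 in ['c', 'b', 'a', 'd'] -> ['b', 'c', 'a', 'd']
'c': index 1 in ['b', 'c', 'a', 'd'] -> ['c', 'b', 'a', 'd']
'd': index 3 in ['c', 'b', 'a', 'd'] -> ['d', 'c', 'b', 'a']
'b': index 2 in ['d', 'c', 'b', 'a'] -> ['b', 'd', 'c', 'a']
'd': index 1 in ['b', 'd', 'c', 'a'] -> ['d', 'b', 'c', 'a']


Output: [1, 1, 0, 2, 1, 2, 2, 1, 1, 3, 2, 1]


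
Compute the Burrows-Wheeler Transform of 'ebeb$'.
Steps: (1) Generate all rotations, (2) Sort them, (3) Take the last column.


Rotations (sorted):
  0: $ebeb -> last char: b
  1: b$ebe -> last char: e
  2: beb$e -> last char: e
  3: eb$eb -> last char: b
  4: ebeb$ -> last char: $


BWT = beeb$


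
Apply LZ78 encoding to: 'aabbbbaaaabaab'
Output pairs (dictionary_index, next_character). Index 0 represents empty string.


LZ78 encoding steps:
Dictionary: {0: ''}
Step 1: w='' (idx 0), next='a' -> output (0, 'a'), add 'a' as idx 1
Step 2: w='a' (idx 1), next='b' -> output (1, 'b'), add 'ab' as idx 2
Step 3: w='' (idx 0), next='b' -> output (0, 'b'), add 'b' as idx 3
Step 4: w='b' (idx 3), next='b' -> output (3, 'b'), add 'bb' as idx 4
Step 5: w='a' (idx 1), next='a' -> output (1, 'a'), add 'aa' as idx 5
Step 6: w='aa' (idx 5), next='b' -> output (5, 'b'), add 'aab' as idx 6
Step 7: w='aab' (idx 6), end of input -> output (6, '')


Encoded: [(0, 'a'), (1, 'b'), (0, 'b'), (3, 'b'), (1, 'a'), (5, 'b'), (6, '')]


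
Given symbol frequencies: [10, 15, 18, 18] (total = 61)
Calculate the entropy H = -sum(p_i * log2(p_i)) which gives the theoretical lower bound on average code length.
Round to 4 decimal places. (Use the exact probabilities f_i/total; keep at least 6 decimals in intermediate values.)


Per-symbol terms -p_i * log2(p_i) with p_i = f_i/61:
  p = 10/61 = 0.163934: log2(p) = -2.608809, -p*log2(p) = 0.427674
  p = 15/61 = 0.245902: log2(p) = -2.023847, -p*log2(p) = 0.497667
  p = 18/61 = 0.295082: log2(p) = -1.760812, -p*log2(p) = 0.519584
  p = 18/61 = 0.295082: log2(p) = -1.760812, -p*log2(p) = 0.519584
H = 0.427674 + 0.497667 + 0.519584 + 0.519584 = 1.964509

H = 1.9645 bits/symbol


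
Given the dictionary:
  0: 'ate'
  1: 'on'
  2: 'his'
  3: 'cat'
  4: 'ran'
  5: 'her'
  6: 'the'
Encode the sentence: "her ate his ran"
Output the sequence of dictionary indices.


Look up each word in the dictionary:
  'her' -> 5
  'ate' -> 0
  'his' -> 2
  'ran' -> 4

Encoded: [5, 0, 2, 4]


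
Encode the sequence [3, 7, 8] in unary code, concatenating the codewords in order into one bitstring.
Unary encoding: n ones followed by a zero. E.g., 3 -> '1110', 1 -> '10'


Encode each number as n ones followed by a terminating 0:
  3 -> 1110 (4 bits)
  7 -> 11111110 (8 bits)
  8 -> 111111110 (9 bits)
Total length = 4 + 8 + 9 = 21 bits.

Unary([3, 7, 8]) = 111011111110111111110 (21 bits)


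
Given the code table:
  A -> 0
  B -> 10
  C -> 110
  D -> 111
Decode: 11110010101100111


Decoding:
111 -> D
10 -> B
0 -> A
10 -> B
10 -> B
110 -> C
0 -> A
111 -> D


Result: DBABBCAD


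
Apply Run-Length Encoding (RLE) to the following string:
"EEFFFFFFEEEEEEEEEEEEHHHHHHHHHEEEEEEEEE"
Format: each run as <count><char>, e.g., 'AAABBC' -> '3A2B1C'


Scanning runs left to right:
  i=0: run of 'E' x 2 -> '2E'
  i=2: run of 'F' x 6 -> '6F'
  i=8: run of 'E' x 12 -> '12E'
  i=20: run of 'H' x 9 -> '9H'
  i=29: run of 'E' x 9 -> '9E'

RLE = 2E6F12E9H9E


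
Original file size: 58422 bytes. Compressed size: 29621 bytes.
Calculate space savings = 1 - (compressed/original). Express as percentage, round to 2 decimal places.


ratio = compressed/original = 29621/58422 = 0.507018
savings = 1 - ratio = 1 - 0.507018 = 0.492982
as a percentage: 0.492982 * 100 = 49.3%

Space savings = 1 - 29621/58422 = 49.3%


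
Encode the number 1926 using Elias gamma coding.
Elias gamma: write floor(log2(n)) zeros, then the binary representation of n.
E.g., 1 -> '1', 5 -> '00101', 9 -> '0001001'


num_bits = floor(log2(1926)) + 1 = 11
leading_zeros = num_bits - 1 = 10
binary(1926) = 11110000110

Elias gamma(1926) = '0000000000' + '11110000110' = 000000000011110000110 (21 bits)


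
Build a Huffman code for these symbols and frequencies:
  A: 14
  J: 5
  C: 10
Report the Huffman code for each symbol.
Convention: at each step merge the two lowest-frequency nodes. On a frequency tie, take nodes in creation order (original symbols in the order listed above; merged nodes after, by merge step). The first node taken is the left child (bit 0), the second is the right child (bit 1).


Huffman tree construction:
Step 1: Merge J(5) + C(10) = 15
Step 2: Merge A(14) + (J+C)(15) = 29
Read each symbol's code off the tree from the root (left child = 0, right child = 1).

Codes:
  A: 0 (length 1)
  J: 10 (length 2)
  C: 11 (length 2)
Average code length: 44/29 = 1.5172 bits/symbol


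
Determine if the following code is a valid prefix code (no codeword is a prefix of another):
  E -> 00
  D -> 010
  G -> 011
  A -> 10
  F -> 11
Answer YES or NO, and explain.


Checking each pair (does one codeword prefix another?):
  E='00' vs D='010': no prefix
  E='00' vs G='011': no prefix
  E='00' vs A='10': no prefix
  E='00' vs F='11': no prefix
  D='010' vs E='00': no prefix
  D='010' vs G='011': no prefix
  D='010' vs A='10': no prefix
  D='010' vs F='11': no prefix
  G='011' vs E='00': no prefix
  G='011' vs D='010': no prefix
  G='011' vs A='10': no prefix
  G='011' vs F='11': no prefix
  A='10' vs E='00': no prefix
  A='10' vs D='010': no prefix
  A='10' vs G='011': no prefix
  A='10' vs F='11': no prefix
  F='11' vs E='00': no prefix
  F='11' vs D='010': no prefix
  F='11' vs G='011': no prefix
  F='11' vs A='10': no prefix
No violation found over all pairs.

YES -- this is a valid prefix code. No codeword is a prefix of any other codeword.


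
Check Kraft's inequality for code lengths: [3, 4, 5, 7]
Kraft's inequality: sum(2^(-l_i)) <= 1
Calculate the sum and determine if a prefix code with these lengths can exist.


Sum = 2^(-3) + 2^(-4) + 2^(-5) + 2^(-7)
    = 0.125 + 0.0625 + 0.03125 + 0.0078125
    = 29/128 = 0.2265625
Since 0.2265625 <= 1, Kraft's inequality IS satisfied.
A prefix code with these lengths CAN exist.

Kraft sum = 0.2265625. Satisfied.


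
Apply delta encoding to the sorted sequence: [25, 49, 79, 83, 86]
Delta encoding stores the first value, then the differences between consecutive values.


First value: 25
Deltas:
  49 - 25 = 24
  79 - 49 = 30
  83 - 79 = 4
  86 - 83 = 3


Delta encoded: [25, 24, 30, 4, 3]


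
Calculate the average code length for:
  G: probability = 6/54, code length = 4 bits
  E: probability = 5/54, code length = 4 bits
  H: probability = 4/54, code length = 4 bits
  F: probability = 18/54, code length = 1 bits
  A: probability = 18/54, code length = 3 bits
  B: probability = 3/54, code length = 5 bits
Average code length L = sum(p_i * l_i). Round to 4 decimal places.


Weighted contributions p_i * l_i:
  G: (6/54) * 4 = 24/54
  E: (5/54) * 4 = 20/54
  H: (4/54) * 4 = 16/54
  F: (18/54) * 1 = 18/54
  A: (18/54) * 3 = 54/54
  B: (3/54) * 5 = 15/54
Sum = (24 + 20 + 16 + 18 + 54 + 15)/54 = 147/54

L = 147/54 = 2.7222 bits/symbol


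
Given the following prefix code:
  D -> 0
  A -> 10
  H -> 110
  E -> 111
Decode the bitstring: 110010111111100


Decoding step by step:
Bits 110 -> H
Bits 0 -> D
Bits 10 -> A
Bits 111 -> E
Bits 111 -> E
Bits 10 -> A
Bits 0 -> D


Decoded message: HDAEEAD


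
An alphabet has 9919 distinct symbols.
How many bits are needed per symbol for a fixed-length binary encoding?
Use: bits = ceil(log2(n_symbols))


log2(9919) = 13.276
Bracket: 2^13 = 8192 < 9919 <= 2^14 = 16384
So ceil(log2(9919)) = 14

bits = ceil(log2(9919)) = ceil(13.276) = 14 bits


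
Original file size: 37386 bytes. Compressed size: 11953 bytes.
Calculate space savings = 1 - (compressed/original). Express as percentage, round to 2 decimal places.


ratio = compressed/original = 11953/37386 = 0.319719
savings = 1 - ratio = 1 - 0.319719 = 0.680281
as a percentage: 0.680281 * 100 = 68.03%

Space savings = 1 - 11953/37386 = 68.03%


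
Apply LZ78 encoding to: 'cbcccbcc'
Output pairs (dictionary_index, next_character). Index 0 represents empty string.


LZ78 encoding steps:
Dictionary: {0: ''}
Step 1: w='' (idx 0), next='c' -> output (0, 'c'), add 'c' as idx 1
Step 2: w='' (idx 0), next='b' -> output (0, 'b'), add 'b' as idx 2
Step 3: w='c' (idx 1), next='c' -> output (1, 'c'), add 'cc' as idx 3
Step 4: w='c' (idx 1), next='b' -> output (1, 'b'), add 'cb' as idx 4
Step 5: w='cc' (idx 3), end of input -> output (3, '')


Encoded: [(0, 'c'), (0, 'b'), (1, 'c'), (1, 'b'), (3, '')]


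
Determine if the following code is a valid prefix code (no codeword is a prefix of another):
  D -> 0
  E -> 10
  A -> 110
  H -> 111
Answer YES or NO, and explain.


Checking each pair (does one codeword prefix another?):
  D='0' vs E='10': no prefix
  D='0' vs A='110': no prefix
  D='0' vs H='111': no prefix
  E='10' vs D='0': no prefix
  E='10' vs A='110': no prefix
  E='10' vs H='111': no prefix
  A='110' vs D='0': no prefix
  A='110' vs E='10': no prefix
  A='110' vs H='111': no prefix
  H='111' vs D='0': no prefix
  H='111' vs E='10': no prefix
  H='111' vs A='110': no prefix
No violation found over all pairs.

YES -- this is a valid prefix code. No codeword is a prefix of any other codeword.


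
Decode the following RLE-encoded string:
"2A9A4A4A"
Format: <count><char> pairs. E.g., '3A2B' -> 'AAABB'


Expanding each <count><char> pair:
  2A -> 'AA'
  9A -> 'AAAAAAAAA'
  4A -> 'AAAA'
  4A -> 'AAAA'

Decoded = AAAAAAAAAAAAAAAAAAA


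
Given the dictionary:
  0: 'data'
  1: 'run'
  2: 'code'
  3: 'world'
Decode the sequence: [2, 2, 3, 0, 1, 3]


Look up each index in the dictionary:
  2 -> 'code'
  2 -> 'code'
  3 -> 'world'
  0 -> 'data'
  1 -> 'run'
  3 -> 'world'

Decoded: "code code world data run world"


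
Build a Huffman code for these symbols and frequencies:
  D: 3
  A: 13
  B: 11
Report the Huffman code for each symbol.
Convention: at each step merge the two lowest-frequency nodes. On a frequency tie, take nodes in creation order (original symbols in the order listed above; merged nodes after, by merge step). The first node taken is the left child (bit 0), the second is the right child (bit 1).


Huffman tree construction:
Step 1: Merge D(3) + B(11) = 14
Step 2: Merge A(13) + (D+B)(14) = 27
Read each symbol's code off the tree from the root (left child = 0, right child = 1).

Codes:
  D: 10 (length 2)
  A: 0 (length 1)
  B: 11 (length 2)
Average code length: 41/27 = 1.5185 bits/symbol


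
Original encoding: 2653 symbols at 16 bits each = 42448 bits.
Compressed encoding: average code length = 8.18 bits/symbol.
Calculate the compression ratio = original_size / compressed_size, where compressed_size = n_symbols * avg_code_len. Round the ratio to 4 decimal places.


original_size = n_symbols * orig_bits = 2653 * 16 = 42448 bits
compressed_size = n_symbols * avg_code_len = 2653 * 8.18 = 21701.54 bits
ratio = original_size / compressed_size = 42448 / 21701.54 = 1.956

Compression ratio = 1.956


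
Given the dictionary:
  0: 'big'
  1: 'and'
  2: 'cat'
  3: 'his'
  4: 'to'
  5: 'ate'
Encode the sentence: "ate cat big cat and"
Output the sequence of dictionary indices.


Look up each word in the dictionary:
  'ate' -> 5
  'cat' -> 2
  'big' -> 0
  'cat' -> 2
  'and' -> 1

Encoded: [5, 2, 0, 2, 1]


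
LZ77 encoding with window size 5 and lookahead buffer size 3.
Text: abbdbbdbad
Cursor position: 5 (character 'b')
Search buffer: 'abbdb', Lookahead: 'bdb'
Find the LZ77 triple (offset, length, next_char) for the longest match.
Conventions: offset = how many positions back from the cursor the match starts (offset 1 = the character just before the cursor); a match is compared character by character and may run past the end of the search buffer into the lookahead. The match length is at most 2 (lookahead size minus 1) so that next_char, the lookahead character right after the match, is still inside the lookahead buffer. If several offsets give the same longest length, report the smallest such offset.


Try each offset into the search buffer:
  offset=1 (pos 4, char 'b'): match length 1
  offset=2 (pos 3, char 'd'): match length 0
  offset=3 (pos 2, char 'b'): match length 2
  offset=4 (pos 1, char 'b'): match length 1
  offset=5 (pos 0, char 'a'): match length 0
Longest match has length 2 at offset 3.
next_char = character at position 5 + 2 = 7 -> 'b'

Best match: offset=3, length=2 (matching 'bd' starting at position 2)
LZ77 triple: (3, 2, 'b')


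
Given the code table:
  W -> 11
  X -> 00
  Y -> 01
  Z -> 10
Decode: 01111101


Decoding:
01 -> Y
11 -> W
11 -> W
01 -> Y


Result: YWWY


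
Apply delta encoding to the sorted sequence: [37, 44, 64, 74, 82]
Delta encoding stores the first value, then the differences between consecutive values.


First value: 37
Deltas:
  44 - 37 = 7
  64 - 44 = 20
  74 - 64 = 10
  82 - 74 = 8


Delta encoded: [37, 7, 20, 10, 8]


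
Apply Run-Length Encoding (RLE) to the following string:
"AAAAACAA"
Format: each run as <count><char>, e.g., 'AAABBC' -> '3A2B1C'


Scanning runs left to right:
  i=0: run of 'A' x 5 -> '5A'
  i=5: run of 'C' x 1 -> '1C'
  i=6: run of 'A' x 2 -> '2A'

RLE = 5A1C2A


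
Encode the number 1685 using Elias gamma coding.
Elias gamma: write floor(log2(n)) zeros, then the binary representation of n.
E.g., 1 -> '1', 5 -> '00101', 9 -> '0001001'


num_bits = floor(log2(1685)) + 1 = 11
leading_zeros = num_bits - 1 = 10
binary(1685) = 11010010101

Elias gamma(1685) = '0000000000' + '11010010101' = 000000000011010010101 (21 bits)


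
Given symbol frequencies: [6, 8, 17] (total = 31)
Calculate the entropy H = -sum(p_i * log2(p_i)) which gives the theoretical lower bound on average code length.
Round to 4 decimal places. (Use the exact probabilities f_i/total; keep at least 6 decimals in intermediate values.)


Per-symbol terms -p_i * log2(p_i) with p_i = f_i/31:
  p = 6/31 = 0.193548: log2(p) = -2.369234, -p*log2(p) = 0.458561
  p = 8/31 = 0.258065: log2(p) = -1.954196, -p*log2(p) = 0.504309
  p = 17/31 = 0.548387: log2(p) = -0.866733, -p*log2(p) = 0.475305
H = 0.458561 + 0.504309 + 0.475305 = 1.438175

H = 1.4382 bits/symbol


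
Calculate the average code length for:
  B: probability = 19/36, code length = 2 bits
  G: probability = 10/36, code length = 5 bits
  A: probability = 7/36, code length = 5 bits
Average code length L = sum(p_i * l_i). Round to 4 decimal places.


Weighted contributions p_i * l_i:
  B: (19/36) * 2 = 38/36
  G: (10/36) * 5 = 50/36
  A: (7/36) * 5 = 35/36
Sum = (38 + 50 + 35)/36 = 123/36

L = 123/36 = 3.4167 bits/symbol


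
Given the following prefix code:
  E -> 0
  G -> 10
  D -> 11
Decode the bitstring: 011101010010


Decoding step by step:
Bits 0 -> E
Bits 11 -> D
Bits 10 -> G
Bits 10 -> G
Bits 10 -> G
Bits 0 -> E
Bits 10 -> G


Decoded message: EDGGGEG


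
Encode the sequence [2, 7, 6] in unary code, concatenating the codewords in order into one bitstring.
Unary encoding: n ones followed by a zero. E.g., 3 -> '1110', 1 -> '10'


Encode each number as n ones followed by a terminating 0:
  2 -> 110 (3 bits)
  7 -> 11111110 (8 bits)
  6 -> 1111110 (7 bits)
Total length = 3 + 8 + 7 = 18 bits.

Unary([2, 7, 6]) = 110111111101111110 (18 bits)


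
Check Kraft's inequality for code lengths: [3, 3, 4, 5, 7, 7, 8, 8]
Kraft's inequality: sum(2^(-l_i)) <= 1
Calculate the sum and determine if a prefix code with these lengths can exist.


Sum = 2^(-3) + 2^(-3) + 2^(-4) + 2^(-5) + 2^(-7) + 2^(-7) + 2^(-8) + 2^(-8)
    = 0.125 + 0.125 + 0.0625 + 0.03125 + 0.0078125 + 0.0078125 + 0.00390625 + 0.00390625
    = 94/256 = 0.3671875
Since 0.3671875 <= 1, Kraft's inequality IS satisfied.
A prefix code with these lengths CAN exist.

Kraft sum = 0.3671875. Satisfied.


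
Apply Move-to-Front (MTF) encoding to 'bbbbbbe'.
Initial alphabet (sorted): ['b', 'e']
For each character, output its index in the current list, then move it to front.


MTF encoding:
'b': index 0 in ['b', 'e'] -> ['b', 'e']
'b': index 0 in ['b', 'e'] -> ['b', 'e']
'b': index 0 in ['b', 'e'] -> ['b', 'e']
'b': index 0 in ['b', 'e'] -> ['b', 'e']
'b': index 0 in ['b', 'e'] -> ['b', 'e']
'b': index 0 in ['b', 'e'] -> ['b', 'e']
'e': index 1 in ['b', 'e'] -> ['e', 'b']


Output: [0, 0, 0, 0, 0, 0, 1]


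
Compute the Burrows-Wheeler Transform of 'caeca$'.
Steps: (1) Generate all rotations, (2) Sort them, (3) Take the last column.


Rotations (sorted):
  0: $caeca -> last char: a
  1: a$caec -> last char: c
  2: aeca$c -> last char: c
  3: ca$cae -> last char: e
  4: caeca$ -> last char: $
  5: eca$ca -> last char: a


BWT = acce$a


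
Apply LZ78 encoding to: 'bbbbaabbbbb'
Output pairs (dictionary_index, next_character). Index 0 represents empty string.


LZ78 encoding steps:
Dictionary: {0: ''}
Step 1: w='' (idx 0), next='b' -> output (0, 'b'), add 'b' as idx 1
Step 2: w='b' (idx 1), next='b' -> output (1, 'b'), add 'bb' as idx 2
Step 3: w='b' (idx 1), next='a' -> output (1, 'a'), add 'ba' as idx 3
Step 4: w='' (idx 0), next='a' -> output (0, 'a'), add 'a' as idx 4
Step 5: w='bb' (idx 2), next='b' -> output (2, 'b'), add 'bbb' as idx 5
Step 6: w='bb' (idx 2), end of input -> output (2, '')


Encoded: [(0, 'b'), (1, 'b'), (1, 'a'), (0, 'a'), (2, 'b'), (2, '')]


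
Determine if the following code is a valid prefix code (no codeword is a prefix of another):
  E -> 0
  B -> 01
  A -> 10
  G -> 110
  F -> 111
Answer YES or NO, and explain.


Checking each pair (does one codeword prefix another?):
  E='0' vs B='01': prefix -- VIOLATION

NO -- this is NOT a valid prefix code. E (0) is a prefix of B (01).


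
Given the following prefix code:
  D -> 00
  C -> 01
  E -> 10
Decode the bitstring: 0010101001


Decoding step by step:
Bits 00 -> D
Bits 10 -> E
Bits 10 -> E
Bits 10 -> E
Bits 01 -> C


Decoded message: DEEEC


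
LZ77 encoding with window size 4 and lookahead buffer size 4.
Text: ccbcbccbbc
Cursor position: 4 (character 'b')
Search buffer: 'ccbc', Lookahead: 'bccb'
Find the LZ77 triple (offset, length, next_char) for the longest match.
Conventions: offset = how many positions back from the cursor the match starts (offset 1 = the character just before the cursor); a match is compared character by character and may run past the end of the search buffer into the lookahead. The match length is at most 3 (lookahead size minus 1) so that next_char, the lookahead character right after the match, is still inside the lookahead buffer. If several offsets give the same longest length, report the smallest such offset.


Try each offset into the search buffer:
  offset=1 (pos 3, char 'c'): match length 0
  offset=2 (pos 2, char 'b'): match length 2
  offset=3 (pos 1, char 'c'): match length 0
  offset=4 (pos 0, char 'c'): match length 0
Longest match has length 2 at offset 2.
next_char = character at position 4 + 2 = 6 -> 'c'

Best match: offset=2, length=2 (matching 'bc' starting at position 2)
LZ77 triple: (2, 2, 'c')


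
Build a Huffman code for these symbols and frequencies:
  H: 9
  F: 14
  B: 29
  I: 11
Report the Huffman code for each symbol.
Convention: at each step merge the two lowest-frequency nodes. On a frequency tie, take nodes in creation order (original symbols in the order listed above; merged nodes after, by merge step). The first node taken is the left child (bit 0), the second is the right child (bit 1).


Huffman tree construction:
Step 1: Merge H(9) + I(11) = 20
Step 2: Merge F(14) + (H+I)(20) = 34
Step 3: Merge B(29) + (F+(H+I))(34) = 63
Read each symbol's code off the tree from the root (left child = 0, right child = 1).

Codes:
  H: 110 (length 3)
  F: 10 (length 2)
  B: 0 (length 1)
  I: 111 (length 3)
Average code length: 117/63 = 1.8571 bits/symbol


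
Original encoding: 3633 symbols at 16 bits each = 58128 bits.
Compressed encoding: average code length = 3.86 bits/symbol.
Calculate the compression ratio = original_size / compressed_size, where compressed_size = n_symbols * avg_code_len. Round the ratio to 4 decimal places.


original_size = n_symbols * orig_bits = 3633 * 16 = 58128 bits
compressed_size = n_symbols * avg_code_len = 3633 * 3.86 = 14023.38 bits
ratio = original_size / compressed_size = 58128 / 14023.38 = 4.1451

Compression ratio = 4.1451


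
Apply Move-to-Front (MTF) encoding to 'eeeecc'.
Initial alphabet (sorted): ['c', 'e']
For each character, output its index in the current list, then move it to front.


MTF encoding:
'e': index 1 in ['c', 'e'] -> ['e', 'c']
'e': index 0 in ['e', 'c'] -> ['e', 'c']
'e': index 0 in ['e', 'c'] -> ['e', 'c']
'e': index 0 in ['e', 'c'] -> ['e', 'c']
'c': index 1 in ['e', 'c'] -> ['c', 'e']
'c': index 0 in ['c', 'e'] -> ['c', 'e']


Output: [1, 0, 0, 0, 1, 0]


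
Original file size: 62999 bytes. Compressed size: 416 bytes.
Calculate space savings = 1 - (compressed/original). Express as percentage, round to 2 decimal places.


ratio = compressed/original = 416/62999 = 0.006603
savings = 1 - ratio = 1 - 0.006603 = 0.993397
as a percentage: 0.993397 * 100 = 99.34%

Space savings = 1 - 416/62999 = 99.34%


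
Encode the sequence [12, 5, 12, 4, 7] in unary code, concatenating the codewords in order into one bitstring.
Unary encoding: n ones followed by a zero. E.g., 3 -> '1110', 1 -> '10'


Encode each number as n ones followed by a terminating 0:
  12 -> 1111111111110 (13 bits)
  5 -> 111110 (6 bits)
  12 -> 1111111111110 (13 bits)
  4 -> 11110 (5 bits)
  7 -> 11111110 (8 bits)
Total length = 13 + 6 + 13 + 5 + 8 = 45 bits.

Unary([12, 5, 12, 4, 7]) = 111111111111011111011111111111101111011111110 (45 bits)


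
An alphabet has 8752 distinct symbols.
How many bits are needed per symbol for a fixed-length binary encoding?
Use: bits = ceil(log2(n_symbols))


log2(8752) = 13.0954
Bracket: 2^13 = 8192 < 8752 <= 2^14 = 16384
So ceil(log2(8752)) = 14

bits = ceil(log2(8752)) = ceil(13.0954) = 14 bits


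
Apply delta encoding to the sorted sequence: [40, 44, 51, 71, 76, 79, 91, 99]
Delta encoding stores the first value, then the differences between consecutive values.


First value: 40
Deltas:
  44 - 40 = 4
  51 - 44 = 7
  71 - 51 = 20
  76 - 71 = 5
  79 - 76 = 3
  91 - 79 = 12
  99 - 91 = 8


Delta encoded: [40, 4, 7, 20, 5, 3, 12, 8]


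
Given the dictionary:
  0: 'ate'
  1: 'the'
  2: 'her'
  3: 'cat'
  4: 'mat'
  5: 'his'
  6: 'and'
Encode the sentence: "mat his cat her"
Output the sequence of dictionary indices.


Look up each word in the dictionary:
  'mat' -> 4
  'his' -> 5
  'cat' -> 3
  'her' -> 2

Encoded: [4, 5, 3, 2]


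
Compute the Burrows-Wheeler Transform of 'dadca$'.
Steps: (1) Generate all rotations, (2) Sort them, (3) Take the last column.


Rotations (sorted):
  0: $dadca -> last char: a
  1: a$dadc -> last char: c
  2: adca$d -> last char: d
  3: ca$dad -> last char: d
  4: dadca$ -> last char: $
  5: dca$da -> last char: a


BWT = acdd$a


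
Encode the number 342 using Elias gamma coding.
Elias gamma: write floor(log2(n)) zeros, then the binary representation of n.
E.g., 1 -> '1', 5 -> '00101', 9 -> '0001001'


num_bits = floor(log2(342)) + 1 = 9
leading_zeros = num_bits - 1 = 8
binary(342) = 101010110

Elias gamma(342) = '00000000' + '101010110' = 00000000101010110 (17 bits)


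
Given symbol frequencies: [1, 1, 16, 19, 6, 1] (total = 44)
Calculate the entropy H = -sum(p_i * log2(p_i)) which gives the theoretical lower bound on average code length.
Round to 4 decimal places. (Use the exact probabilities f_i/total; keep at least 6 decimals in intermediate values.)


Per-symbol terms -p_i * log2(p_i) with p_i = f_i/44:
  p = 1/44 = 0.022727: log2(p) = -5.459432, -p*log2(p) = 0.124078
  p = 1/44 = 0.022727: log2(p) = -5.459432, -p*log2(p) = 0.124078
  p = 16/44 = 0.363636: log2(p) = -1.459432, -p*log2(p) = 0.530702
  p = 19/44 = 0.431818: log2(p) = -1.211504, -p*log2(p) = 0.523149
  p = 6/44 = 0.136364: log2(p) = -2.874469, -p*log2(p) = 0.391973
  p = 1/44 = 0.022727: log2(p) = -5.459432, -p*log2(p) = 0.124078
H = 0.124078 + 0.124078 + 0.530702 + 0.523149 + 0.391973 + 0.124078 = 1.818058

H = 1.8181 bits/symbol


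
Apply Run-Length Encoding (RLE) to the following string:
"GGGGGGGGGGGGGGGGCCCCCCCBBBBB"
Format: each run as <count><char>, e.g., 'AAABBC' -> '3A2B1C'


Scanning runs left to right:
  i=0: run of 'G' x 16 -> '16G'
  i=16: run of 'C' x 7 -> '7C'
  i=23: run of 'B' x 5 -> '5B'

RLE = 16G7C5B


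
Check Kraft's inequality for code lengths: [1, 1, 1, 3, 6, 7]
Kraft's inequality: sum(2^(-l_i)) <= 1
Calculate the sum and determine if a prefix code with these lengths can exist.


Sum = 2^(-1) + 2^(-1) + 2^(-1) + 2^(-3) + 2^(-6) + 2^(-7)
    = 0.5 + 0.5 + 0.5 + 0.125 + 0.015625 + 0.0078125
    = 211/128 = 1.6484375
Since 1.6484375 > 1, Kraft's inequality is NOT satisfied.
A prefix code with these lengths CANNOT exist.

Kraft sum = 1.6484375. Not satisfied.


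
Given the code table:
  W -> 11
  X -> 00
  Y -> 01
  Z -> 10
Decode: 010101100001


Decoding:
01 -> Y
01 -> Y
01 -> Y
10 -> Z
00 -> X
01 -> Y


Result: YYYZXY


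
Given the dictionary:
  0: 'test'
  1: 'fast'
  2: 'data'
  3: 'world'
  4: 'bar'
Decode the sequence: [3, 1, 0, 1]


Look up each index in the dictionary:
  3 -> 'world'
  1 -> 'fast'
  0 -> 'test'
  1 -> 'fast'

Decoded: "world fast test fast"


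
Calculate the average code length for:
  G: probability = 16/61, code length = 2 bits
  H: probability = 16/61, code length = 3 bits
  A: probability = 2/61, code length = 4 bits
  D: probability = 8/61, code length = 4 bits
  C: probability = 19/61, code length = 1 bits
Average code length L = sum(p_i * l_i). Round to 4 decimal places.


Weighted contributions p_i * l_i:
  G: (16/61) * 2 = 32/61
  H: (16/61) * 3 = 48/61
  A: (2/61) * 4 = 8/61
  D: (8/61) * 4 = 32/61
  C: (19/61) * 1 = 19/61
Sum = (32 + 48 + 8 + 32 + 19)/61 = 139/61

L = 139/61 = 2.2787 bits/symbol


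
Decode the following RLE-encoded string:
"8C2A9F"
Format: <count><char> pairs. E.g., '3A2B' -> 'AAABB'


Expanding each <count><char> pair:
  8C -> 'CCCCCCCC'
  2A -> 'AA'
  9F -> 'FFFFFFFFF'

Decoded = CCCCCCCCAAFFFFFFFFF


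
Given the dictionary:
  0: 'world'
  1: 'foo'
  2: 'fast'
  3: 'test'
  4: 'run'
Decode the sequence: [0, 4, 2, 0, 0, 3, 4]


Look up each index in the dictionary:
  0 -> 'world'
  4 -> 'run'
  2 -> 'fast'
  0 -> 'world'
  0 -> 'world'
  3 -> 'test'
  4 -> 'run'

Decoded: "world run fast world world test run"


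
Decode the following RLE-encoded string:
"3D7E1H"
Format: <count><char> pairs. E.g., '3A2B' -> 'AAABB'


Expanding each <count><char> pair:
  3D -> 'DDD'
  7E -> 'EEEEEEE'
  1H -> 'H'

Decoded = DDDEEEEEEEH


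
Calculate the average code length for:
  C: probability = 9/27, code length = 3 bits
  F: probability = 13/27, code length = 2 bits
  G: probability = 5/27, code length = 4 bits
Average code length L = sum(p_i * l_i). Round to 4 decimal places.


Weighted contributions p_i * l_i:
  C: (9/27) * 3 = 27/27
  F: (13/27) * 2 = 26/27
  G: (5/27) * 4 = 20/27
Sum = (27 + 26 + 20)/27 = 73/27

L = 73/27 = 2.7037 bits/symbol


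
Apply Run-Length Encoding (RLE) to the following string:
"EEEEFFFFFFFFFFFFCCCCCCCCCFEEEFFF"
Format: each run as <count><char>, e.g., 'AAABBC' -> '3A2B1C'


Scanning runs left to right:
  i=0: run of 'E' x 4 -> '4E'
  i=4: run of 'F' x 12 -> '12F'
  i=16: run of 'C' x 9 -> '9C'
  i=25: run of 'F' x 1 -> '1F'
  i=26: run of 'E' x 3 -> '3E'
  i=29: run of 'F' x 3 -> '3F'

RLE = 4E12F9C1F3E3F


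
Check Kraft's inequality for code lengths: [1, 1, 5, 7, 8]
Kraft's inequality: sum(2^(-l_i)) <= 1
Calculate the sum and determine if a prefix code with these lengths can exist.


Sum = 2^(-1) + 2^(-1) + 2^(-5) + 2^(-7) + 2^(-8)
    = 0.5 + 0.5 + 0.03125 + 0.0078125 + 0.00390625
    = 267/256 = 1.04296875
Since 1.04296875 > 1, Kraft's inequality is NOT satisfied.
A prefix code with these lengths CANNOT exist.

Kraft sum = 1.04296875. Not satisfied.


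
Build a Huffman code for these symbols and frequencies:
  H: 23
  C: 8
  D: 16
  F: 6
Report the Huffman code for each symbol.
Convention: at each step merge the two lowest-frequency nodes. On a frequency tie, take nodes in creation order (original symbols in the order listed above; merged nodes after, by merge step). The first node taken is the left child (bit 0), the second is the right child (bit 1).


Huffman tree construction:
Step 1: Merge F(6) + C(8) = 14
Step 2: Merge (F+C)(14) + D(16) = 30
Step 3: Merge H(23) + ((F+C)+D)(30) = 53
Read each symbol's code off the tree from the root (left child = 0, right child = 1).

Codes:
  H: 0 (length 1)
  C: 101 (length 3)
  D: 11 (length 2)
  F: 100 (length 3)
Average code length: 97/53 = 1.8302 bits/symbol


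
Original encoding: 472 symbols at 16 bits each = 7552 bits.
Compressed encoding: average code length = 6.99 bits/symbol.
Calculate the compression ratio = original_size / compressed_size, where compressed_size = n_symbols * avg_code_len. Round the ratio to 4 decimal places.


original_size = n_symbols * orig_bits = 472 * 16 = 7552 bits
compressed_size = n_symbols * avg_code_len = 472 * 6.99 = 3299.28 bits
ratio = original_size / compressed_size = 7552 / 3299.28 = 2.289

Compression ratio = 2.289


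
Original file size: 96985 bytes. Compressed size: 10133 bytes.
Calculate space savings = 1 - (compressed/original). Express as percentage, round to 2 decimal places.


ratio = compressed/original = 10133/96985 = 0.10448
savings = 1 - ratio = 1 - 0.10448 = 0.89552
as a percentage: 0.89552 * 100 = 89.55%

Space savings = 1 - 10133/96985 = 89.55%


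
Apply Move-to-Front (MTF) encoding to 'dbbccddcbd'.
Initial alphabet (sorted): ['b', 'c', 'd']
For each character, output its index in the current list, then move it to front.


MTF encoding:
'd': index 2 in ['b', 'c', 'd'] -> ['d', 'b', 'c']
'b': index 1 in ['d', 'b', 'c'] -> ['b', 'd', 'c']
'b': index 0 in ['b', 'd', 'c'] -> ['b', 'd', 'c']
'c': index 2 in ['b', 'd', 'c'] -> ['c', 'b', 'd']
'c': index 0 in ['c', 'b', 'd'] -> ['c', 'b', 'd']
'd': index 2 in ['c', 'b', 'd'] -> ['d', 'c', 'b']
'd': index 0 in ['d', 'c', 'b'] -> ['d', 'c', 'b']
'c': index 1 in ['d', 'c', 'b'] -> ['c', 'd', 'b']
'b': index 2 in ['c', 'd', 'b'] -> ['b', 'c', 'd']
'd': index 2 in ['b', 'c', 'd'] -> ['d', 'b', 'c']


Output: [2, 1, 0, 2, 0, 2, 0, 1, 2, 2]


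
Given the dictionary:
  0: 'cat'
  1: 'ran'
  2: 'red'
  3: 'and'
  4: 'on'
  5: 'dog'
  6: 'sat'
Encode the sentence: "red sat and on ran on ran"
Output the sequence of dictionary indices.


Look up each word in the dictionary:
  'red' -> 2
  'sat' -> 6
  'and' -> 3
  'on' -> 4
  'ran' -> 1
  'on' -> 4
  'ran' -> 1

Encoded: [2, 6, 3, 4, 1, 4, 1]


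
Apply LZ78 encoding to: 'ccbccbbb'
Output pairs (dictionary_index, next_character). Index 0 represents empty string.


LZ78 encoding steps:
Dictionary: {0: ''}
Step 1: w='' (idx 0), next='c' -> output (0, 'c'), add 'c' as idx 1
Step 2: w='c' (idx 1), next='b' -> output (1, 'b'), add 'cb' as idx 2
Step 3: w='c' (idx 1), next='c' -> output (1, 'c'), add 'cc' as idx 3
Step 4: w='' (idx 0), next='b' -> output (0, 'b'), add 'b' as idx 4
Step 5: w='b' (idx 4), next='b' -> output (4, 'b'), add 'bb' as idx 5


Encoded: [(0, 'c'), (1, 'b'), (1, 'c'), (0, 'b'), (4, 'b')]


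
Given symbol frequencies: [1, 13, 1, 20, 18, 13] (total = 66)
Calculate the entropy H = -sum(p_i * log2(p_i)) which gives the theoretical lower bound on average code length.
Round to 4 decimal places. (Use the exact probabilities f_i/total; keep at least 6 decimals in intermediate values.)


Per-symbol terms -p_i * log2(p_i) with p_i = f_i/66:
  p = 1/66 = 0.015152: log2(p) = -6.044394, -p*log2(p) = 0.091582
  p = 13/66 = 0.196970: log2(p) = -2.343954, -p*log2(p) = 0.461688
  p = 1/66 = 0.015152: log2(p) = -6.044394, -p*log2(p) = 0.091582
  p = 20/66 = 0.303030: log2(p) = -1.722466, -p*log2(p) = 0.521959
  p = 18/66 = 0.272727: log2(p) = -1.874469, -p*log2(p) = 0.511219
  p = 13/66 = 0.196970: log2(p) = -2.343954, -p*log2(p) = 0.461688
H = 0.091582 + 0.461688 + 0.091582 + 0.521959 + 0.511219 + 0.461688 = 2.139718

H = 2.1397 bits/symbol


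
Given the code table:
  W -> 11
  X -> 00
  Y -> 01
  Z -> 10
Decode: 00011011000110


Decoding:
00 -> X
01 -> Y
10 -> Z
11 -> W
00 -> X
01 -> Y
10 -> Z


Result: XYZWXYZ


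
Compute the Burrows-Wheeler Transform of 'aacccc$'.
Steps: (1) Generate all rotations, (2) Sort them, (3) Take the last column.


Rotations (sorted):
  0: $aacccc -> last char: c
  1: aacccc$ -> last char: $
  2: acccc$a -> last char: a
  3: c$aaccc -> last char: c
  4: cc$aacc -> last char: c
  5: ccc$aac -> last char: c
  6: cccc$aa -> last char: a


BWT = c$accca


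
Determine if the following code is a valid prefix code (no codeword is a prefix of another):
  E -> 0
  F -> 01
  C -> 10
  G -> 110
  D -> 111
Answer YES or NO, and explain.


Checking each pair (does one codeword prefix another?):
  E='0' vs F='01': prefix -- VIOLATION

NO -- this is NOT a valid prefix code. E (0) is a prefix of F (01).


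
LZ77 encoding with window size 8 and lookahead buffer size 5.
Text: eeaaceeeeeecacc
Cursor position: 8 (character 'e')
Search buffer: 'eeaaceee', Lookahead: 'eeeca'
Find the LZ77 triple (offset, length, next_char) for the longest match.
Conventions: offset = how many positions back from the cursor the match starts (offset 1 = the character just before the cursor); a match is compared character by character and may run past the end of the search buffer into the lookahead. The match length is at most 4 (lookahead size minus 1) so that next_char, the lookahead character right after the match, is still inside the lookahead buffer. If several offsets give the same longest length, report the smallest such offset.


Try each offset into the search buffer:
  offset=1 (pos 7, char 'e'): match length 3
  offset=2 (pos 6, char 'e'): match length 3
  offset=3 (pos 5, char 'e'): match length 3
  offset=4 (pos 4, char 'c'): match length 0
  offset=5 (pos 3, char 'a'): match length 0
  offset=6 (pos 2, char 'a'): match length 0
  offset=7 (pos 1, char 'e'): match length 1
  offset=8 (pos 0, char 'e'): match length 2
Longest match has length 3, found at offsets 1, 2, 3; take the smallest, offset 1.
next_char = character at position 8 + 3 = 11 -> 'c'

Best match: offset=1, length=3 (matching 'eee' starting at position 7)
LZ77 triple: (1, 3, 'c')


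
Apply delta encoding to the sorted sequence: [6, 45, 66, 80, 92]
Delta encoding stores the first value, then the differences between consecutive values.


First value: 6
Deltas:
  45 - 6 = 39
  66 - 45 = 21
  80 - 66 = 14
  92 - 80 = 12


Delta encoded: [6, 39, 21, 14, 12]


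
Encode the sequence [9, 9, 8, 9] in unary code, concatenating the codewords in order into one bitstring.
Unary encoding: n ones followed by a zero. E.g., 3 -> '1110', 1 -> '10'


Encode each number as n ones followed by a terminating 0:
  9 -> 1111111110 (10 bits)
  9 -> 1111111110 (10 bits)
  8 -> 111111110 (9 bits)
  9 -> 1111111110 (10 bits)
Total length = 10 + 10 + 9 + 10 = 39 bits.

Unary([9, 9, 8, 9]) = 111111111011111111101111111101111111110 (39 bits)


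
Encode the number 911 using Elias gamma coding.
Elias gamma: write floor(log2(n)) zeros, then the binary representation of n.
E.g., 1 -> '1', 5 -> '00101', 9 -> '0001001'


num_bits = floor(log2(911)) + 1 = 10
leading_zeros = num_bits - 1 = 9
binary(911) = 1110001111

Elias gamma(911) = '000000000' + '1110001111' = 0000000001110001111 (19 bits)


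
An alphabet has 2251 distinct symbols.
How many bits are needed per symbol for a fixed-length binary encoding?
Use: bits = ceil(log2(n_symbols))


log2(2251) = 11.1364
Bracket: 2^11 = 2048 < 2251 <= 2^12 = 4096
So ceil(log2(2251)) = 12

bits = ceil(log2(2251)) = ceil(11.1364) = 12 bits


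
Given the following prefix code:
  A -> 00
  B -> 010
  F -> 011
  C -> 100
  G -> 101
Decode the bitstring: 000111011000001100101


Decoding step by step:
Bits 00 -> A
Bits 011 -> F
Bits 101 -> G
Bits 100 -> C
Bits 00 -> A
Bits 011 -> F
Bits 00 -> A
Bits 101 -> G


Decoded message: AFGCAFAG


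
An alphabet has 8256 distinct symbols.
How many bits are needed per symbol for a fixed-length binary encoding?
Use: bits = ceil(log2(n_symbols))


log2(8256) = 13.0112
Bracket: 2^13 = 8192 < 8256 <= 2^14 = 16384
So ceil(log2(8256)) = 14

bits = ceil(log2(8256)) = ceil(13.0112) = 14 bits
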